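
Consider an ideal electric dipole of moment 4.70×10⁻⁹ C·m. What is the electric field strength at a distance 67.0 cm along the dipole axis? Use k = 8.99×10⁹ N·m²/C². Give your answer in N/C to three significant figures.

E ≈ 281 N/C

On the dipole axis E = 2kp/r³.
E = 2·(8.99×10⁹)(4.70×10⁻⁹) / (0.670)³ = 281.0 N/C.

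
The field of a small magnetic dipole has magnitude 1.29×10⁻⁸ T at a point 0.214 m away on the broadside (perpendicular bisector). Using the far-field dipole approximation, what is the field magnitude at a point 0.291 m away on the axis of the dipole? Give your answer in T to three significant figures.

Dipole fields scale as 1/r³ in the far field.
The axial field is twice the equatorial field at the same r, so the geometry factor is 2/1.
B₂ = B₁ · (2/1) · (r₁/r₂)³ = 1.29×10⁻⁸ · 2 · (0.214/0.291)³.
(r₁/r₂)³ = (0.7354)³ = 0.3977.
B₂ ≈ 1.026×10⁻⁸ T.

B ≈ 1.03×10⁻⁸ T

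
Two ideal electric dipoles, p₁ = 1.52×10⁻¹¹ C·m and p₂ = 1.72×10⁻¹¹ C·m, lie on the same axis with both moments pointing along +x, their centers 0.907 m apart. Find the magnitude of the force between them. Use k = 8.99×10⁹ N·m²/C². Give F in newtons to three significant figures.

On-axis field of dipole 1 at distance r: E = 2kp₁/r³. Force on dipole 2 is F = p₂·dE/dr (gradient along axis).
dE/dr = −6kp₁/r⁴, so |F| = 6kp₁p₂/r⁴ (attractive for aligned moments).
F = 6(8.99×10⁹)(1.52×10⁻¹¹)(1.72×10⁻¹¹)/(0.907)⁴ = 2.084×10⁻¹¹ N.

F ≈ 2.08×10⁻¹¹ N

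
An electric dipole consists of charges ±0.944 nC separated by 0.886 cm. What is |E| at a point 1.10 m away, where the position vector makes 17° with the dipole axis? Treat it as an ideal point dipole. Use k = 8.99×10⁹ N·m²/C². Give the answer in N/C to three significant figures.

E ≈ 0.109 N/C

Dipole moment p = qd = (9.44×10⁻¹⁰ C)(0.00886 m) = 8.364×10⁻¹² C·m.
At angle θ the dipole field magnitude is E = (kp/r³)·√(1 + 3cos²θ).
kp/r³ = (8.99×10⁹)(8.364×10⁻¹²) / (1.10)³ = 0.05649 N/C.
√(1 + 3cos²17°) = √(1 + 3·0.9145) = √3.7436 ≈ 1.9348.
E ≈ 0.05649 × 1.935 = 0.1093 N/C.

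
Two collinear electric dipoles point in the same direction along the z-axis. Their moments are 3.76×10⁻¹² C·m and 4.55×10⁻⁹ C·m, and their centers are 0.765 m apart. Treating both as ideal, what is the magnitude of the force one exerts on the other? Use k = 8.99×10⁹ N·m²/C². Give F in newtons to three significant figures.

F ≈ 2.69×10⁻⁹ N

On-axis field of dipole 1 at distance r: E = 2kp₁/r³. Force on dipole 2 is F = p₂·dE/dr (gradient along axis).
dE/dr = −6kp₁/r⁴, so |F| = 6kp₁p₂/r⁴ (attractive for aligned moments).
F = 6(8.99×10⁹)(3.76×10⁻¹²)(4.55×10⁻⁹)/(0.765)⁴ = 2.694×10⁻⁹ N.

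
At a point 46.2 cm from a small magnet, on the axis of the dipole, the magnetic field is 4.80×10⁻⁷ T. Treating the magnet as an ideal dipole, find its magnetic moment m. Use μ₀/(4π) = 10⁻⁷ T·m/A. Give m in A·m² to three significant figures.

On axis B = (μ₀/4π)·2m/r³, so m = Br³·4π/(μ₀·2).
m = (4.80×10⁻⁷)·(0.462)³ / (2·10⁻⁷) = 0.2367 A·m².

m ≈ 0.237 A·m²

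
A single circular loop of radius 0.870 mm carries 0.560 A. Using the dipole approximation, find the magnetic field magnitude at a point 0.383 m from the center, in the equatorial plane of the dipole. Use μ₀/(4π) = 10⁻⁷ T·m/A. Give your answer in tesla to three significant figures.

Magnetic moment m = IA = Iπa² = (0.560)·π·(8.70×10⁻⁴)² = 1.332×10⁻⁶ A·m².
In the equatorial plane B = (μ₀/4π)·m/r³ (half the axial value).
B = (10⁻⁷)·(1.332×10⁻⁶) / (0.383)³ = 2.371×10⁻¹² T.

B ≈ 2.37×10⁻¹² T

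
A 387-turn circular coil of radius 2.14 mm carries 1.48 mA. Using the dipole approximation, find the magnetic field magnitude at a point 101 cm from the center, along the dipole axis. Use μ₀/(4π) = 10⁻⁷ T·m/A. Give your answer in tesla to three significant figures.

B ≈ 1.60×10⁻¹² T

m = NIA = NIπa² = 387·(0.00148)·π·(0.00214)² = 8.24×10⁻⁶ A·m².
On axis B = (μ₀/4π)·2m/r³.
B = 2·(10⁻⁷)·(8.24×10⁻⁶) / (1.01)³ = 1.600×10⁻¹² T.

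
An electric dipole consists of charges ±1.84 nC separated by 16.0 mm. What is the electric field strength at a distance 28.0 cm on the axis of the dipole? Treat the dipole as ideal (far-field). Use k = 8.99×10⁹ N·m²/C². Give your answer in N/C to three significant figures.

E ≈ 24.1 N/C

Dipole moment p = qd = (1.84×10⁻⁹ C)(0.0160 m) = 2.944×10⁻¹¹ C·m.
On the dipole axis E = 2kp/r³.
E = 2·(8.99×10⁹)(2.944×10⁻¹¹) / (0.280)³ = 24.11 N/C.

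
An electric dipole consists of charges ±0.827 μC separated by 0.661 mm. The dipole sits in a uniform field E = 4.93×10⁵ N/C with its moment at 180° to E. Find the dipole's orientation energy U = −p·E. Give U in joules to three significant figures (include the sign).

Dipole moment p = qd = (8.27×10⁻⁷ C)(6.61×10⁻⁴ m) = 5.466×10⁻¹⁰ C·m.
U = −p·E = −pE cosθ.
U = −(5.466×10⁻¹⁰)(4.93×10⁵)·cos180° = 2.695×10⁻⁴ J.

U ≈ 2.69×10⁻⁴ J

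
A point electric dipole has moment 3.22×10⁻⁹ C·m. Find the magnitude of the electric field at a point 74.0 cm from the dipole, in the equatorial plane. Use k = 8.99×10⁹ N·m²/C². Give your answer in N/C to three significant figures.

E ≈ 71.4 N/C

On the perpendicular bisector E = kp/r³ (half the axial value at the same distance).
E = (8.99×10⁹)(3.22×10⁻⁹) / (0.740)³ = 71.44 N/C.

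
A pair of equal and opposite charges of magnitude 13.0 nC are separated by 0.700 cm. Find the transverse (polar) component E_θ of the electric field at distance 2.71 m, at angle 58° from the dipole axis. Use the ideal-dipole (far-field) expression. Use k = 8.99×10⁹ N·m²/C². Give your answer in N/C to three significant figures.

E_θ ≈ 0.0349 N/C

Dipole moment p = qd = (1.30×10⁻⁸ C)(0.00700 m) = 9.10×10⁻¹¹ C·m.
For a dipole, E_θ = (kp sinθ)/r³.
kp/r³ = (8.99×10⁹)(9.10×10⁻¹¹)/(2.71)³ = 0.04110 N/C.
E_θ = 0.04110·sin58° = 0.03486 N/C.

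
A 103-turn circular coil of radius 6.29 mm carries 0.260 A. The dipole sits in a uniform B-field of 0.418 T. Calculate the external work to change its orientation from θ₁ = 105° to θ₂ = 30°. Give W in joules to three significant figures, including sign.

m = NIA = NIπa² = 103·(0.260)·π·(0.00629)² = 0.003329 A·m².
W_ext = ΔU = −mB cosθ₂ + mB cosθ₁ = mB(cosθ₁ − cosθ₂).
W = (0.003329)(0.418)·(cos105° − cos30°) = (0.001392)·(-1.1248) = -0.001565 J.

W ≈ -0.00157 J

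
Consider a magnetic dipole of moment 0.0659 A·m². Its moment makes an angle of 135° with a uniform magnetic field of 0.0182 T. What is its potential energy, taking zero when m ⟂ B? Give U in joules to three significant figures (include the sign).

U ≈ 8.48×10⁻⁴ J

U = −m·B = −mB cosθ.
U = −(0.0659)(0.0182)·cos135° = 8.481×10⁻⁴ J.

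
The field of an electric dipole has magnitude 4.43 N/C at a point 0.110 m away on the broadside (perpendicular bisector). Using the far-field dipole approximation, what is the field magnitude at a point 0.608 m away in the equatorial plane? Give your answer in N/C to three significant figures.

E ≈ 0.0262 N/C

Dipole fields scale as 1/r³ in the far field; the geometry is the same at both points.
E₂ = E₁ · (r₁/r₂)³ = 4.43 · (0.110/0.608)³.
(r₁/r₂)³ = (0.1809)³ = 0.005922.
E₂ ≈ 0.02623 N/C.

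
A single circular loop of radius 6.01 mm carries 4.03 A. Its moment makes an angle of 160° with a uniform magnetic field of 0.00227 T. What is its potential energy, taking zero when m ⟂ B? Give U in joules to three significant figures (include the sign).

Magnetic moment m = IA = Iπa² = (4.03)·π·(0.00601)² = 4.573×10⁻⁴ A·m².
U = −m·B = −mB cosθ.
U = −(4.573×10⁻⁴)(0.00227)·cos160° = 9.755×10⁻⁷ J.

U ≈ 9.75×10⁻⁷ J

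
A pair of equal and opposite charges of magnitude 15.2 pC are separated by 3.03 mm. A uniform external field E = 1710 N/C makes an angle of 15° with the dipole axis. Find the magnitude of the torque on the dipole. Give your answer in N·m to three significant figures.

τ ≈ 2.04×10⁻¹¹ N·m

Dipole moment p = qd = (1.52×10⁻¹¹ C)(0.00303 m) = 4.606×10⁻¹⁴ C·m.
Torque on an electric dipole: τ = pE sinθ.
τ = (4.606×10⁻¹⁴)(1710)·sin15° = 2.039×10⁻¹¹ N·m.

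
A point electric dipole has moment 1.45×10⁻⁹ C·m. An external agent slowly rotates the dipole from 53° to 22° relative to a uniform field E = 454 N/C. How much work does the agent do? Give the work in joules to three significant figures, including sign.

W_ext = ΔU = U(θ₂) − U(θ₁) = −pE cosθ₂ − (−pE cosθ₁) = pE(cosθ₁ − cosθ₂).
W = (1.45×10⁻⁹)(454)·(cos53° − cos22°) = (6.583×10⁻⁷)·(-0.3254) = -2.142×10⁻⁷ J.

W ≈ -2.14×10⁻⁷ J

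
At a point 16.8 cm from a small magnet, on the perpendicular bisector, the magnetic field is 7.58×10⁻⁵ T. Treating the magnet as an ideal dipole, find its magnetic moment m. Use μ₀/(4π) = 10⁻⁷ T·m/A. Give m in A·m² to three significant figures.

m ≈ 3.59 A·m²

In the equatorial plane B = (μ₀/4π)·m/r³, so m = Br³·4π/(μ₀).
m = (7.58×10⁻⁵)·(0.168)³ / (10⁻⁷) = 3.594 A·m².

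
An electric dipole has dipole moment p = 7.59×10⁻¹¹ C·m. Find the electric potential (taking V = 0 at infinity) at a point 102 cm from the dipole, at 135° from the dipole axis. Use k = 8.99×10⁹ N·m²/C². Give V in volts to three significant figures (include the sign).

The dipole potential is V = kp cosθ / r².
V = (8.99×10⁹)(7.59×10⁻¹¹)·cos135° / (1.02)² = -0.4638 V.

V ≈ -0.464 V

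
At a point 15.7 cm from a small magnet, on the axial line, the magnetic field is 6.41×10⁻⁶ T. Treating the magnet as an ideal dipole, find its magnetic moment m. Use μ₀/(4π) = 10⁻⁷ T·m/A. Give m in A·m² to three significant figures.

On axis B = (μ₀/4π)·2m/r³, so m = Br³·4π/(μ₀·2).
m = (6.41×10⁻⁶)·(0.157)³ / (2·10⁻⁷) = 0.1240 A·m².

m ≈ 0.124 A·m²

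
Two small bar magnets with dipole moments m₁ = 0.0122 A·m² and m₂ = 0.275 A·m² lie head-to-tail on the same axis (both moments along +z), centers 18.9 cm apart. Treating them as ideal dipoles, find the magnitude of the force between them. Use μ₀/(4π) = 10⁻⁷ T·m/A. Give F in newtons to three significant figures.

On-axis B of dipole 1: B = (μ₀/4π)·2m₁/r³. Force on dipole 2: F = m₂·dB/dr.
dB/dr = −(μ₀/4π)·6m₁/r⁴, so |F| = (μ₀/4π)·6m₁m₂/r⁴.
F = 6(10⁻⁷)(0.0122)(0.275)/(0.189)⁴ = 1.578×10⁻⁶ N.

F ≈ 1.58×10⁻⁶ N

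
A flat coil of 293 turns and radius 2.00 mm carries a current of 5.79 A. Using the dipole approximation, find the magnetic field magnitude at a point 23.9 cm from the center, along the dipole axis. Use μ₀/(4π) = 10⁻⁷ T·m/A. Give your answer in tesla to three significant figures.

B ≈ 3.12×10⁻⁷ T

m = NIA = NIπa² = 293·(5.79)·π·(0.00200)² = 0.02132 A·m².
On axis B = (μ₀/4π)·2m/r³.
B = 2·(10⁻⁷)·(0.02132) / (0.239)³ = 3.123×10⁻⁷ T.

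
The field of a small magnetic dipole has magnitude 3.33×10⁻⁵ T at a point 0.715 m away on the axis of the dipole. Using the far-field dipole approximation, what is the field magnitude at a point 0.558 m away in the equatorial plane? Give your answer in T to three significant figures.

Dipole fields scale as 1/r³ in the far field.
The axial field is twice the equatorial field at the same r, so the geometry factor is 1/2.
B₂ = B₁ · (1/2) · (r₁/r₂)³ = 3.33×10⁻⁵ · 0.5 · (0.715/0.558)³.
(r₁/r₂)³ = (1.281)³ = 2.104.
B₂ ≈ 3.503×10⁻⁵ T.

B ≈ 3.50×10⁻⁵ T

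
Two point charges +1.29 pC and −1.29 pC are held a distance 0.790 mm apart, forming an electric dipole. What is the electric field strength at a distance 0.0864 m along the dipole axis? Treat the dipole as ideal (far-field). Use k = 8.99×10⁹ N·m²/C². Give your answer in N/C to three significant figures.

E ≈ 0.0284 N/C

Dipole moment p = qd = (1.29×10⁻¹² C)(7.90×10⁻⁴ m) = 1.019×10⁻¹⁵ C·m.
On the dipole axis E = 2kp/r³.
E = 2·(8.99×10⁹)(1.019×10⁻¹⁵) / (0.0864)³ = 0.02841 N/C.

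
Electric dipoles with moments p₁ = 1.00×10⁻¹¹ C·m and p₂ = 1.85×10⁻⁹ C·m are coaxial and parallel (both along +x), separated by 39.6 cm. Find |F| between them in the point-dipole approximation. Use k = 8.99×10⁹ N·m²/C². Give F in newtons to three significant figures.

F ≈ 4.06×10⁻⁸ N

On-axis field of dipole 1 at distance r: E = 2kp₁/r³. Force on dipole 2 is F = p₂·dE/dr (gradient along axis).
dE/dr = −6kp₁/r⁴, so |F| = 6kp₁p₂/r⁴ (attractive for aligned moments).
F = 6(8.99×10⁹)(1.00×10⁻¹¹)(1.85×10⁻⁹)/(0.396)⁴ = 4.058×10⁻⁸ N.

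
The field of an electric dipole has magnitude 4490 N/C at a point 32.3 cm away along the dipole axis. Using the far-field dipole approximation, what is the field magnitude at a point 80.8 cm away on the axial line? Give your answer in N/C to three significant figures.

E ≈ 287 N/C

Dipole fields scale as 1/r³ in the far field; the geometry is the same at both points.
E₂ = E₁ · (r₁/r₂)³ = 4490 · (32.3/80.8)³.
(r₁/r₂)³ = (0.3998)³ = 0.06388.
E₂ ≈ 286.8 N/C.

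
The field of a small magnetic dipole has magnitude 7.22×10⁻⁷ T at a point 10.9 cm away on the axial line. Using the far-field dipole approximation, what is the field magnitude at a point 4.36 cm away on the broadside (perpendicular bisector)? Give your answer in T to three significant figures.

Dipole fields scale as 1/r³ in the far field.
The axial field is twice the equatorial field at the same r, so the geometry factor is 1/2.
B₂ = B₁ · (1/2) · (r₁/r₂)³ = 7.22×10⁻⁷ · 0.5 · (10.9/4.36)³.
(r₁/r₂)³ = (2.5)³ = 15.62.
B₂ ≈ 5.641×10⁻⁶ T.

B ≈ 5.64×10⁻⁶ T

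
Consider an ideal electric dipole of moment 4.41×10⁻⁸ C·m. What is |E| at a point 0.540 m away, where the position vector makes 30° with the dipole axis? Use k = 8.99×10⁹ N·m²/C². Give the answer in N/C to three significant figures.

At angle θ the dipole field magnitude is E = (kp/r³)·√(1 + 3cos²θ).
kp/r³ = (8.99×10⁹)(4.41×10⁻⁸) / (0.540)³ = 2518 N/C.
√(1 + 3cos²30°) = √(1 + 3·0.7500) = √3.2500 ≈ 1.8028.
E ≈ 2518 × 1.803 = 4539 N/C.

E ≈ 4540 N/C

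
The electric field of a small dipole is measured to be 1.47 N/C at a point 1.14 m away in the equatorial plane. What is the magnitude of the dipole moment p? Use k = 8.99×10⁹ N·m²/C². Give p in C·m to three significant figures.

In the equatorial plane E = kp/r³, so p = Er³/(k).
p = (1.47)·(1.14)³ / (8.99×10⁹) = 2.423×10⁻¹⁰ C·m.

p ≈ 2.42×10⁻¹⁰ C·m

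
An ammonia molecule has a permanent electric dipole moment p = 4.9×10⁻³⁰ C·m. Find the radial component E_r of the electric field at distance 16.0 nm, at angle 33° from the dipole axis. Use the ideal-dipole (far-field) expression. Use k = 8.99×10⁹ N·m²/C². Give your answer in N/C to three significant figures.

For a dipole, E_r = (2kp cosθ)/r³.
kp/r³ = (8.99×10⁹)(4.90×10⁻³⁰)/(1.60×10⁻⁸)³ = 1.075×10⁴ N/C.
E_r = 2·1.075×10⁴·cos33° = 1.804×10⁴ N/C.

E_r ≈ 1.80×10⁴ N/C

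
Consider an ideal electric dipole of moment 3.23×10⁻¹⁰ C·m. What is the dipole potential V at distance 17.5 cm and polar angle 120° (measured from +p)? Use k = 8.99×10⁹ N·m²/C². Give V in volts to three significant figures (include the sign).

V ≈ -47.4 V

The dipole potential is V = kp cosθ / r².
V = (8.99×10⁹)(3.23×10⁻¹⁰)·cos120° / (0.175)² = -47.41 V.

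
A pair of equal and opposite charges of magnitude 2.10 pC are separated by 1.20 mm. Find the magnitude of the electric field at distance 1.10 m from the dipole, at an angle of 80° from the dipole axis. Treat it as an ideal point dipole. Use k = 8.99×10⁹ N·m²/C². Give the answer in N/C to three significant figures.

E ≈ 1.78×10⁻⁵ N/C

Dipole moment p = qd = (2.10×10⁻¹² C)(0.00120 m) = 2.52×10⁻¹⁵ C·m.
At angle θ the dipole field magnitude is E = (kp/r³)·√(1 + 3cos²θ).
kp/r³ = (8.99×10⁹)(2.52×10⁻¹⁵) / (1.10)³ = 1.702×10⁻⁵ N/C.
√(1 + 3cos²80°) = √(1 + 3·0.0302) = √1.0905 ≈ 1.0443.
E ≈ 1.702×10⁻⁵ × 1.044 = 1.777×10⁻⁵ N/C.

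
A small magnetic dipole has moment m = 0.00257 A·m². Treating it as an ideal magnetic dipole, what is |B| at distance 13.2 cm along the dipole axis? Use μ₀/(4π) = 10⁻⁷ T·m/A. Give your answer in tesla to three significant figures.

B ≈ 2.23×10⁻⁷ T

On axis B = (μ₀/4π)·2m/r³.
B = 2·(10⁻⁷)·(0.00257) / (0.132)³ = 2.235×10⁻⁷ T.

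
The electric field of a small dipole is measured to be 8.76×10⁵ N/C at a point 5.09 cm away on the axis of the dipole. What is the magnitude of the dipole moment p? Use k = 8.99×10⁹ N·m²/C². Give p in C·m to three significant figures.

On axis E = 2kp/r³, so p = Er³/(2k).
p = (8.76×10⁵)·(0.0509)³ / (2·8.99×10⁹) = 6.425×10⁻⁹ C·m.

p ≈ 6.42×10⁻⁹ C·m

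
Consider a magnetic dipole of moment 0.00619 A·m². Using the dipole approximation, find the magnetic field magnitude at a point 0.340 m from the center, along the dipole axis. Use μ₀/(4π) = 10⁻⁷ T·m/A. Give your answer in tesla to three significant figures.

On axis B = (μ₀/4π)·2m/r³.
B = 2·(10⁻⁷)·(0.00619) / (0.340)³ = 3.150×10⁻⁸ T.

B ≈ 3.15×10⁻⁸ T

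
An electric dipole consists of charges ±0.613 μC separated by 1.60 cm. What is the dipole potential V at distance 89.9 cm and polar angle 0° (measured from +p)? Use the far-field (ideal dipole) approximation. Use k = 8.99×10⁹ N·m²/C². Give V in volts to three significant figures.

V ≈ 109 V

Dipole moment p = qd = (6.13×10⁻⁷ C)(0.0160 m) = 9.808×10⁻⁹ C·m.
The dipole potential is V = kp cosθ / r².
V = (8.99×10⁹)(9.808×10⁻⁹)·cos0° / (0.899)² = 109.1 V.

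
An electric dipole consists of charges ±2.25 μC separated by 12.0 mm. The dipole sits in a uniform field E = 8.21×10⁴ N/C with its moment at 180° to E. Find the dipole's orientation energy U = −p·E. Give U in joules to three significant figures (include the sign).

U ≈ 0.00222 J

Dipole moment p = qd = (2.25×10⁻⁶ C)(0.0120 m) = 2.70×10⁻⁸ C·m.
U = −p·E = −pE cosθ.
U = −(2.70×10⁻⁸)(8.21×10⁴)·cos180° = 0.002217 J.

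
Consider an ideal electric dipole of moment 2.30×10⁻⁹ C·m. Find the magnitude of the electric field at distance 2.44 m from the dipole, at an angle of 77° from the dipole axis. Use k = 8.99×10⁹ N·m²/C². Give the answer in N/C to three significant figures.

At angle θ the dipole field magnitude is E = (kp/r³)·√(1 + 3cos²θ).
kp/r³ = (8.99×10⁹)(2.30×10⁻⁹) / (2.44)³ = 1.423 N/C.
√(1 + 3cos²77°) = √(1 + 3·0.0506) = √1.1518 ≈ 1.0732.
E ≈ 1.423 × 1.073 = 1.528 N/C.

E ≈ 1.53 N/C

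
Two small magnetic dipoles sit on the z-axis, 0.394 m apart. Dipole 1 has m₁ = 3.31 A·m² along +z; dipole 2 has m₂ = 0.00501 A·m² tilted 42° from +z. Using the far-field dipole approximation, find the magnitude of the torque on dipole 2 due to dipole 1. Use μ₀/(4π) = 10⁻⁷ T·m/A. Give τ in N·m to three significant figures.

Dipole B is on the axis of dipole A, so B₁ there is axial: B₁ = (μ₀/4π)·2m₁/r³ along +z.
B₁ = 2(10⁻⁷)(3.31)/(0.394)³ = 1.082×10⁻⁵ T.
τ = m₂ B₁ sinθ.
τ = (0.00501)(1.082×10⁻⁵)·sin42° = 3.628×10⁻⁸ N·m.

τ ≈ 3.63×10⁻⁸ N·m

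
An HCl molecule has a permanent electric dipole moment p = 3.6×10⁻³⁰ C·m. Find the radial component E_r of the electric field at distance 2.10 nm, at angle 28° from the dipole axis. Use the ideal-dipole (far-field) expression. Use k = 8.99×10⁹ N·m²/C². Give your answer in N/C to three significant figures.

For a dipole, E_r = (2kp cosθ)/r³.
kp/r³ = (8.99×10⁹)(3.60×10⁻³⁰)/(2.10×10⁻⁹)³ = 3.495×10⁶ N/C.
E_r = 2·3.495×10⁶·cos28° = 6.171×10⁶ N/C.

E_r ≈ 6.17×10⁶ N/C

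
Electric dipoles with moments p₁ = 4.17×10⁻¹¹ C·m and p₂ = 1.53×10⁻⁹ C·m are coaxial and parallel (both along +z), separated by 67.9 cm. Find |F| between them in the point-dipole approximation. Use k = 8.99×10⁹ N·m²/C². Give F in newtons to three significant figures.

F ≈ 1.62×10⁻⁸ N

On-axis field of dipole 1 at distance r: E = 2kp₁/r³. Force on dipole 2 is F = p₂·dE/dr (gradient along axis).
dE/dr = −6kp₁/r⁴, so |F| = 6kp₁p₂/r⁴ (attractive for aligned moments).
F = 6(8.99×10⁹)(4.17×10⁻¹¹)(1.53×10⁻⁹)/(0.679)⁴ = 1.619×10⁻⁸ N.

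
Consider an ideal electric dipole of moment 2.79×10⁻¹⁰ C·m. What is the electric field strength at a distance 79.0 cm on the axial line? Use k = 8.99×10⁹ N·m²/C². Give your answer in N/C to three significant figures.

On the dipole axis E = 2kp/r³.
E = 2·(8.99×10⁹)(2.79×10⁻¹⁰) / (0.790)³ = 10.17 N/C.

E ≈ 10.2 N/C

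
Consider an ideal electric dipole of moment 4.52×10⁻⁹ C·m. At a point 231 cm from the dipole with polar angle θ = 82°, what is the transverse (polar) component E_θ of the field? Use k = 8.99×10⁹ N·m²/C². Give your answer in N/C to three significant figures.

For a dipole, E_θ = (kp sinθ)/r³.
kp/r³ = (8.99×10⁹)(4.52×10⁻⁹)/(2.31)³ = 3.297 N/C.
E_θ = 3.297·sin82° = 3.264 N/C.

E_θ ≈ 3.26 N/C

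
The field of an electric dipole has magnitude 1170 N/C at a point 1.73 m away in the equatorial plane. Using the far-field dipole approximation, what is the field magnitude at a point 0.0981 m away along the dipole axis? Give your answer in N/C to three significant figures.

E ≈ 1.28×10⁷ N/C

Dipole fields scale as 1/r³ in the far field.
The axial field is twice the equatorial field at the same r, so the geometry factor is 2/1.
E₂ = E₁ · (2/1) · (r₁/r₂)³ = 1170 · 2 · (1.73/0.0981)³.
(r₁/r₂)³ = (17.64)³ = 5484.
E₂ ≈ 1.283×10⁷ N/C.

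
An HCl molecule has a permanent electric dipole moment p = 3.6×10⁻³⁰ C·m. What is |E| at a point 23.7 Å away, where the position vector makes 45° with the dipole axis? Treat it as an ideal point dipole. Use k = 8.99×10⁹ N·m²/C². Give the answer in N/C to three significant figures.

E ≈ 3.84×10⁶ N/C

At angle θ the dipole field magnitude is E = (kp/r³)·√(1 + 3cos²θ).
kp/r³ = (8.99×10⁹)(3.60×10⁻³⁰) / (2.37×10⁻⁹)³ = 2.431×10⁶ N/C.
√(1 + 3cos²45°) = √(1 + 3·0.5000) = √2.5000 ≈ 1.5811.
E ≈ 2.431×10⁶ × 1.581 = 3.844×10⁶ N/C.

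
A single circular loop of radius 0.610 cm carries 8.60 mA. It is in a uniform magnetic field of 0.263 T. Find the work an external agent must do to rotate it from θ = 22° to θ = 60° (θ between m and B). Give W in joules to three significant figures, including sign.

Magnetic moment m = IA = Iπa² = (0.00860)·π·(0.00610)² = 1.005×10⁻⁶ A·m².
W_ext = ΔU = −mB cosθ₂ + mB cosθ₁ = mB(cosθ₁ − cosθ₂).
W = (1.005×10⁻⁶)(0.263)·(cos22° − cos60°) = (2.643×10⁻⁷)·(+0.4272) = 1.129×10⁻⁷ J.

W ≈ 1.13×10⁻⁷ J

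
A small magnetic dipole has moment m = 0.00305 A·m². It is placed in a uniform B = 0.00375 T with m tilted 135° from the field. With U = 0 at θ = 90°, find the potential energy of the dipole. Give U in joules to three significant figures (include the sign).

U = −m·B = −mB cosθ.
U = −(0.00305)(0.00375)·cos135° = 8.088×10⁻⁶ J.

U ≈ 8.09×10⁻⁶ J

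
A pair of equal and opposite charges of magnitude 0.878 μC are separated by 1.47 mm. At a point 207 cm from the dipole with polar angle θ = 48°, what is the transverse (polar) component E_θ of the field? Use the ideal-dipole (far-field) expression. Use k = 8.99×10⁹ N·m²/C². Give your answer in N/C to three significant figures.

E_θ ≈ 0.972 N/C

Dipole moment p = qd = (8.78×10⁻⁷ C)(0.00147 m) = 1.291×10⁻⁹ C·m.
For a dipole, E_θ = (kp sinθ)/r³.
kp/r³ = (8.99×10⁹)(1.291×10⁻⁹)/(2.07)³ = 1.309 N/C.
E_θ = 1.309·sin48° = 0.9724 N/C.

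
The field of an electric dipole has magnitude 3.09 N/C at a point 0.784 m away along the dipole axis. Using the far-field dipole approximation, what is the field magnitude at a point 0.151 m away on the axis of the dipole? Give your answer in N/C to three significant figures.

E ≈ 432 N/C

Dipole fields scale as 1/r³ in the far field; the geometry is the same at both points.
E₂ = E₁ · (r₁/r₂)³ = 3.09 · (0.784/0.151)³.
(r₁/r₂)³ = (5.192)³ = 140.
E₂ ≈ 432.5 N/C.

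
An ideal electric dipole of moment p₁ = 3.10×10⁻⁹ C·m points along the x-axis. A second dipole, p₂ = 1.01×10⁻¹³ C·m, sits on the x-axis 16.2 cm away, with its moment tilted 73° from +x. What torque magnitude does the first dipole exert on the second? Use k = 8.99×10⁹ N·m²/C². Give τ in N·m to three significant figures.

The second dipole sits on the axis of the first, so the field there is axial: E₁ = 2kp₁/r³ along +x.
E₁ = 2(8.99×10⁹)(3.10×10⁻⁹)/(0.162)³ = 1.311×10⁴ N/C.
Torque on the second dipole: τ = p₂ E₁ sinθ.
τ = (1.01×10⁻¹³)(1.311×10⁴)·sin73° = 1.266×10⁻⁹ N·m.

τ ≈ 1.27×10⁻⁹ N·m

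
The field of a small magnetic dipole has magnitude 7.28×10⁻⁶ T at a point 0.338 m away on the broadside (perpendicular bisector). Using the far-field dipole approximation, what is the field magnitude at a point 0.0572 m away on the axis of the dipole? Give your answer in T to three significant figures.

B ≈ 0.00300 T

Dipole fields scale as 1/r³ in the far field.
The axial field is twice the equatorial field at the same r, so the geometry factor is 2/1.
B₂ = B₁ · (2/1) · (r₁/r₂)³ = 7.28×10⁻⁶ · 2 · (0.338/0.0572)³.
(r₁/r₂)³ = (5.909)³ = 206.3.
B₂ ≈ 0.003004 T.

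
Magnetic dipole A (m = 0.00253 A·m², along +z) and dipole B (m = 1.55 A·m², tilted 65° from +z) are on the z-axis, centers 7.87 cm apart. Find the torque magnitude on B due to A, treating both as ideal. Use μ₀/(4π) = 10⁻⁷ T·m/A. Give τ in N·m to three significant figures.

Dipole B is on the axis of dipole A, so B₁ there is axial: B₁ = (μ₀/4π)·2m₁/r³ along +z.
B₁ = 2(10⁻⁷)(0.00253)/(0.0787)³ = 1.038×10⁻⁶ T.
τ = m₂ B₁ sinθ.
τ = (1.55)(1.038×10⁻⁶)·sin65° = 1.458×10⁻⁶ N·m.

τ ≈ 1.46×10⁻⁶ N·m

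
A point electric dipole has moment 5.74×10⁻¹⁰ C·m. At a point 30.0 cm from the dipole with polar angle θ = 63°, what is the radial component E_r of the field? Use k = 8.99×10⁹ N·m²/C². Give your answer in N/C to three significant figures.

E_r ≈ 174 N/C

For a dipole, E_r = (2kp cosθ)/r³.
kp/r³ = (8.99×10⁹)(5.74×10⁻¹⁰)/(0.300)³ = 191.1 N/C.
E_r = 2·191.1·cos63° = 173.5 N/C.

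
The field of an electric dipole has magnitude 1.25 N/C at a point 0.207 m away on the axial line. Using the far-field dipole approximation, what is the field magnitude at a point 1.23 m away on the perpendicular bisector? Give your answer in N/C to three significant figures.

Dipole fields scale as 1/r³ in the far field.
The axial field is twice the equatorial field at the same r, so the geometry factor is 1/2.
E₂ = E₁ · (1/2) · (r₁/r₂)³ = 1.25 · 0.5 · (0.207/1.23)³.
(r₁/r₂)³ = (0.1683)³ = 0.004766.
E₂ ≈ 0.002979 N/C.

E ≈ 0.00298 N/C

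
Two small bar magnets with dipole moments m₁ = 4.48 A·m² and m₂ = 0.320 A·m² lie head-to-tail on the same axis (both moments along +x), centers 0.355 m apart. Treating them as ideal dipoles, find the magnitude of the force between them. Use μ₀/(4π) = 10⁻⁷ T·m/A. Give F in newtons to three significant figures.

F ≈ 5.42×10⁻⁵ N

On-axis B of dipole 1: B = (μ₀/4π)·2m₁/r³. Force on dipole 2: F = m₂·dB/dr.
dB/dr = −(μ₀/4π)·6m₁/r⁴, so |F| = (μ₀/4π)·6m₁m₂/r⁴.
F = 6(10⁻⁷)(4.48)(0.320)/(0.355)⁴ = 5.416×10⁻⁵ N.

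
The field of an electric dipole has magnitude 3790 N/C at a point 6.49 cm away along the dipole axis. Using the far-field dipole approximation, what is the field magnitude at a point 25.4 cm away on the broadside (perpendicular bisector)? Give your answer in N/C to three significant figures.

E ≈ 31.6 N/C

Dipole fields scale as 1/r³ in the far field.
The axial field is twice the equatorial field at the same r, so the geometry factor is 1/2.
E₂ = E₁ · (1/2) · (r₁/r₂)³ = 3790 · 0.5 · (6.49/25.4)³.
(r₁/r₂)³ = (0.2555)³ = 0.01668.
E₂ ≈ 31.61 N/C.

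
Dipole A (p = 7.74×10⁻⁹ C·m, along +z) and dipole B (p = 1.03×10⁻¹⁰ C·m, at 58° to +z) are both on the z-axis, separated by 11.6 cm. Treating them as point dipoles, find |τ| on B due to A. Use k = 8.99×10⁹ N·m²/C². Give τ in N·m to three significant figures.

τ ≈ 7.79×10⁻⁶ N·m

The second dipole sits on the axis of the first, so the field there is axial: E₁ = 2kp₁/r³ along +z.
E₁ = 2(8.99×10⁹)(7.74×10⁻⁹)/(0.116)³ = 8.916×10⁴ N/C.
Torque on the second dipole: τ = p₂ E₁ sinθ.
τ = (1.03×10⁻¹⁰)(8.916×10⁴)·sin58° = 7.788×10⁻⁶ N·m.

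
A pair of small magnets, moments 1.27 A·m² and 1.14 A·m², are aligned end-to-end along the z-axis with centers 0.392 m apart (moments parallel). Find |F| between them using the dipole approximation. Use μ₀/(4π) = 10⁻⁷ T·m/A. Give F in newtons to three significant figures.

F ≈ 3.68×10⁻⁵ N

On-axis B of dipole 1: B = (μ₀/4π)·2m₁/r³. Force on dipole 2: F = m₂·dB/dr.
dB/dr = −(μ₀/4π)·6m₁/r⁴, so |F| = (μ₀/4π)·6m₁m₂/r⁴.
F = 6(10⁻⁷)(1.27)(1.14)/(0.392)⁴ = 3.679×10⁻⁵ N.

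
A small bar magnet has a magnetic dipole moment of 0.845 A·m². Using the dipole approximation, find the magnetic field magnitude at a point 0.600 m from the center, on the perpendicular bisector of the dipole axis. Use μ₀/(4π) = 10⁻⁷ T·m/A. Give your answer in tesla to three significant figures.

B ≈ 3.91×10⁻⁷ T

In the equatorial plane B = (μ₀/4π)·m/r³ (half the axial value).
B = (10⁻⁷)·(0.845) / (0.600)³ = 3.912×10⁻⁷ T.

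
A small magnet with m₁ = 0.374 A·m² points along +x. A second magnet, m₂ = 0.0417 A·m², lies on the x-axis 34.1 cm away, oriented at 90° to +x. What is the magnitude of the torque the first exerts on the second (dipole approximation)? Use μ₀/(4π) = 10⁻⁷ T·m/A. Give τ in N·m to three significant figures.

τ ≈ 7.87×10⁻⁸ N·m

Dipole B is on the axis of dipole A, so B₁ there is axial: B₁ = (μ₀/4π)·2m₁/r³ along +x.
B₁ = 2(10⁻⁷)(0.374)/(0.341)³ = 1.886×10⁻⁶ T.
τ = m₂ B₁ sinθ.
τ = (0.0417)(1.886×10⁻⁶)·sin90° = 7.866×10⁻⁸ N·m.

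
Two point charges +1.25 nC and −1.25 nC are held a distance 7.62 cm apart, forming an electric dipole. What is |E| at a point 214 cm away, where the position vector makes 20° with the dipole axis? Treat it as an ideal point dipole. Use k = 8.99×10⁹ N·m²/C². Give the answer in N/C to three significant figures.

Dipole moment p = qd = (1.25×10⁻⁹ C)(0.0762 m) = 9.525×10⁻¹¹ C·m.
At angle θ the dipole field magnitude is E = (kp/r³)·√(1 + 3cos²θ).
kp/r³ = (8.99×10⁹)(9.525×10⁻¹¹) / (2.14)³ = 0.08737 N/C.
√(1 + 3cos²20°) = √(1 + 3·0.8830) = √3.6491 ≈ 1.9103.
E ≈ 0.08737 × 1.910 = 0.1669 N/C.

E ≈ 0.167 N/C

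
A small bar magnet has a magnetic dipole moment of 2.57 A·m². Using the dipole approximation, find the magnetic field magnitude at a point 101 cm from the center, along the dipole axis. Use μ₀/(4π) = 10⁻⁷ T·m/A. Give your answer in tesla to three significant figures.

B ≈ 4.99×10⁻⁷ T

On axis B = (μ₀/4π)·2m/r³.
B = 2·(10⁻⁷)·(2.57) / (1.01)³ = 4.989×10⁻⁷ T.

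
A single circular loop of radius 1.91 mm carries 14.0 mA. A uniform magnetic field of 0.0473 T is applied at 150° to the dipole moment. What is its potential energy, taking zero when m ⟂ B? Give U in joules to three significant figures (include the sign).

U ≈ 6.57×10⁻⁹ J

Magnetic moment m = IA = Iπa² = (0.0140)·π·(0.00191)² = 1.605×10⁻⁷ A·m².
U = −m·B = −mB cosθ.
U = −(1.605×10⁻⁷)(0.0473)·cos150° = 6.575×10⁻⁹ J.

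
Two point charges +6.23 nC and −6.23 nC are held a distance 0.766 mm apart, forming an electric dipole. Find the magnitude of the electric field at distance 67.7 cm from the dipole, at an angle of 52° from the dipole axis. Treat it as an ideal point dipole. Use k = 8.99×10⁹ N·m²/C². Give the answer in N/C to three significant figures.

Dipole moment p = qd = (6.23×10⁻⁹ C)(7.66×10⁻⁴ m) = 4.772×10⁻¹² C·m.
At angle θ the dipole field magnitude is E = (kp/r³)·√(1 + 3cos²θ).
kp/r³ = (8.99×10⁹)(4.772×10⁻¹²) / (0.677)³ = 0.1383 N/C.
√(1 + 3cos²52°) = √(1 + 3·0.3790) = √2.1371 ≈ 1.4619.
E ≈ 0.1383 × 1.462 = 0.2021 N/C.

E ≈ 0.202 N/C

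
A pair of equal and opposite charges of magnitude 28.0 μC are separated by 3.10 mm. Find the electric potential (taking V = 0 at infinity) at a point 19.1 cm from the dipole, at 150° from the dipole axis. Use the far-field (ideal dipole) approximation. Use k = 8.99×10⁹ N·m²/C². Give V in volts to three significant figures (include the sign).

Dipole moment p = qd = (2.80×10⁻⁵ C)(0.00310 m) = 8.68×10⁻⁸ C·m.
The dipole potential is V = kp cosθ / r².
V = (8.99×10⁹)(8.68×10⁻⁸)·cos150° / (0.191)² = -1.852×10⁴ V.

V ≈ -1.85×10⁴ V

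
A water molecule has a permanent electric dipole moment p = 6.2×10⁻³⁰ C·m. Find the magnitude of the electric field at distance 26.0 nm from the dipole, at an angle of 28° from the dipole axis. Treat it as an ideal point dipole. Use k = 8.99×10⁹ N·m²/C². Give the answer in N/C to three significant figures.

At angle θ the dipole field magnitude is E = (kp/r³)·√(1 + 3cos²θ).
kp/r³ = (8.99×10⁹)(6.20×10⁻³⁰) / (2.60×10⁻⁸)³ = 3171 N/C.
√(1 + 3cos²28°) = √(1 + 3·0.7796) = √3.3388 ≈ 1.8272.
E ≈ 3171 × 1.827 = 5795 N/C.

E ≈ 5790 N/C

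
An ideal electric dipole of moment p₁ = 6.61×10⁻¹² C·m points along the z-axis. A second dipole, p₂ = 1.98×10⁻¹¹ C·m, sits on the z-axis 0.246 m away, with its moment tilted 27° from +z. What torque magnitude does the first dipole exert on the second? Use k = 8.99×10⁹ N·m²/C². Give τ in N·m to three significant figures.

The second dipole sits on the axis of the first, so the field there is axial: E₁ = 2kp₁/r³ along +z.
E₁ = 2(8.99×10⁹)(6.61×10⁻¹²)/(0.246)³ = 7.983 N/C.
Torque on the second dipole: τ = p₂ E₁ sinθ.
τ = (1.98×10⁻¹¹)(7.983)·sin27° = 7.176×10⁻¹¹ N·m.

τ ≈ 7.18×10⁻¹¹ N·m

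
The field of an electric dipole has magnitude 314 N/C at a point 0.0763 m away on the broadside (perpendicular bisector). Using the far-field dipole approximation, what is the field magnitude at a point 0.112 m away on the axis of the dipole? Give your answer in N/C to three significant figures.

E ≈ 199 N/C

Dipole fields scale as 1/r³ in the far field.
The axial field is twice the equatorial field at the same r, so the geometry factor is 2/1.
E₂ = E₁ · (2/1) · (r₁/r₂)³ = 314 · 2 · (0.0763/0.112)³.
(r₁/r₂)³ = (0.6813)³ = 0.3162.
E₂ ≈ 198.6 N/C.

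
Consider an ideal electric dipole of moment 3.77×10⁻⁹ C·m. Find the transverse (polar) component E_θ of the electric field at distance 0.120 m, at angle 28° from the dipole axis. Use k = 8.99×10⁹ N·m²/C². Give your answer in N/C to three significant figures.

E_θ ≈ 9210 N/C

For a dipole, E_θ = (kp sinθ)/r³.
kp/r³ = (8.99×10⁹)(3.77×10⁻⁹)/(0.120)³ = 1.961×10⁴ N/C.
E_θ = 1.961×10⁴·sin28° = 9208 N/C.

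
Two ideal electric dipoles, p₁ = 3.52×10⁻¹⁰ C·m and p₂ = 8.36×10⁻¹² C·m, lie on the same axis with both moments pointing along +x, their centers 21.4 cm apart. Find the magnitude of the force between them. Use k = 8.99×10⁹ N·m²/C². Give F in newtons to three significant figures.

F ≈ 7.57×10⁻⁸ N

On-axis field of dipole 1 at distance r: E = 2kp₁/r³. Force on dipole 2 is F = p₂·dE/dr (gradient along axis).
dE/dr = −6kp₁/r⁴, so |F| = 6kp₁p₂/r⁴ (attractive for aligned moments).
F = 6(8.99×10⁹)(3.52×10⁻¹⁰)(8.36×10⁻¹²)/(0.214)⁴ = 7.568×10⁻⁸ N.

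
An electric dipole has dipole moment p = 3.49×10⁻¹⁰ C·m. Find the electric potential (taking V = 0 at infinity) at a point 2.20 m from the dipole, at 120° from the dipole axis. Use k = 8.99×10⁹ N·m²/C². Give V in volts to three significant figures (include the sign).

V ≈ -0.324 V

The dipole potential is V = kp cosθ / r².
V = (8.99×10⁹)(3.49×10⁻¹⁰)·cos120° / (2.20)² = -0.3241 V.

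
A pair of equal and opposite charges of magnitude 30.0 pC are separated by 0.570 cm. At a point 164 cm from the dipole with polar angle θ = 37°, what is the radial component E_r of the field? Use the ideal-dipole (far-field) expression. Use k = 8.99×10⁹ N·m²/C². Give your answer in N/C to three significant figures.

E_r ≈ 5.57×10⁻⁴ N/C

Dipole moment p = qd = (3.00×10⁻¹¹ C)(0.00570 m) = 1.71×10⁻¹³ C·m.
For a dipole, E_r = (2kp cosθ)/r³.
kp/r³ = (8.99×10⁹)(1.71×10⁻¹³)/(1.64)³ = 3.485×10⁻⁴ N/C.
E_r = 2·3.485×10⁻⁴·cos37° = 5.567×10⁻⁴ N/C.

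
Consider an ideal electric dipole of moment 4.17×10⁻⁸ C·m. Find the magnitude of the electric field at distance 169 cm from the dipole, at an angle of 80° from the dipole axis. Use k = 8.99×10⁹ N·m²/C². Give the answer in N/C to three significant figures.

E ≈ 81.1 N/C

At angle θ the dipole field magnitude is E = (kp/r³)·√(1 + 3cos²θ).
kp/r³ = (8.99×10⁹)(4.17×10⁻⁸) / (1.69)³ = 77.67 N/C.
√(1 + 3cos²80°) = √(1 + 3·0.0302) = √1.0905 ≈ 1.0443.
E ≈ 77.67 × 1.044 = 81.10 N/C.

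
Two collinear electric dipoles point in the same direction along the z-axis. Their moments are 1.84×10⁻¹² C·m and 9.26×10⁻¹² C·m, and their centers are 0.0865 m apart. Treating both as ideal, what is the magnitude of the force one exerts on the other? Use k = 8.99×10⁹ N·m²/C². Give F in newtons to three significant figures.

On-axis field of dipole 1 at distance r: E = 2kp₁/r³. Force on dipole 2 is F = p₂·dE/dr (gradient along axis).
dE/dr = −6kp₁/r⁴, so |F| = 6kp₁p₂/r⁴ (attractive for aligned moments).
F = 6(8.99×10⁹)(1.84×10⁻¹²)(9.26×10⁻¹²)/(0.0865)⁴ = 1.642×10⁻⁸ N.

F ≈ 1.64×10⁻⁸ N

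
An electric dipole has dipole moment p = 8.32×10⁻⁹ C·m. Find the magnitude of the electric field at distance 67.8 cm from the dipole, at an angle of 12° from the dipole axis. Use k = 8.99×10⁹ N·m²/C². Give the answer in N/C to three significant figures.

At angle θ the dipole field magnitude is E = (kp/r³)·√(1 + 3cos²θ).
kp/r³ = (8.99×10⁹)(8.32×10⁻⁹) / (0.678)³ = 240.0 N/C.
√(1 + 3cos²12°) = √(1 + 3·0.9568) = √3.8703 ≈ 1.9673.
E ≈ 240.0 × 1.967 = 472.1 N/C.

E ≈ 472 N/C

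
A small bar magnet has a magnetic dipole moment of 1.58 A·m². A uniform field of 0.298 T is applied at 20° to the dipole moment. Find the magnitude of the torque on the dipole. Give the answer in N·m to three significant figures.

Torque on a magnetic dipole: τ = mB sinθ.
τ = (1.58)(0.298)·sin20° = 0.1610 N·m.

τ ≈ 0.161 N·m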